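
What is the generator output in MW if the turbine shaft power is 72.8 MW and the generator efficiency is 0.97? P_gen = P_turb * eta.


P_gen = 72.8 * 0.97 = 70.6160 MW


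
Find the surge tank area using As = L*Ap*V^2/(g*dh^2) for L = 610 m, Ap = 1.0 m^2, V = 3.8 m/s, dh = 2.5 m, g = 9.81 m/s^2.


As = 610 * 1.0 * 3.8^2 / (9.81 * 2.5^2) = 143.6640 m^2


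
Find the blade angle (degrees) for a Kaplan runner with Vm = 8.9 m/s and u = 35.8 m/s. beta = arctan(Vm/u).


beta = arctan(8.9 / 35.8) = 13.9609 degrees


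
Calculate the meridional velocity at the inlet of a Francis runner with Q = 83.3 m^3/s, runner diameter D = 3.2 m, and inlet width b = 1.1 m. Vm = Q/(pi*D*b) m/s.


Vm = 83.3 / (pi * 3.2 * 1.1) = 7.5327 m/s


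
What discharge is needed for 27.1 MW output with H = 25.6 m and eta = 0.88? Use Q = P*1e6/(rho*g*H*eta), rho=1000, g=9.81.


Q = 27.1 * 1e6 / (1000 * 9.81 * 25.6 * 0.88) = 122.6246 m^3/s


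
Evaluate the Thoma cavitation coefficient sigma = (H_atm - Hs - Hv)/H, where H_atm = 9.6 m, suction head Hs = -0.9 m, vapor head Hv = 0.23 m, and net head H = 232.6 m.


sigma = (9.6 - (-0.9) - 0.23) / 232.6 = 0.0442


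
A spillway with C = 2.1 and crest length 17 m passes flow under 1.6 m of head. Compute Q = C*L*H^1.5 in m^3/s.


Q = 2.1 * 17 * 1.6^1.5 = 72.2517 m^3/s


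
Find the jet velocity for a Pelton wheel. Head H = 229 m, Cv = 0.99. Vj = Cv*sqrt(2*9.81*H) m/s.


Vj = 0.99 * sqrt(2*9.81*229) = 66.3594 m/s


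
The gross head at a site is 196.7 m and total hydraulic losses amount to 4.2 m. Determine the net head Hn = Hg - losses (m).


Hn = 196.7 - 4.2 = 192.5000 m


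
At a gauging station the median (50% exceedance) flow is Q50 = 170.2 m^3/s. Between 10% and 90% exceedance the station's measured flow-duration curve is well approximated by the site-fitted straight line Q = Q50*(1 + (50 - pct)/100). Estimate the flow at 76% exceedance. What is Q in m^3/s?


Q = 170.2 * (1 + (50 - 76)/100) = 125.9480 m^3/s


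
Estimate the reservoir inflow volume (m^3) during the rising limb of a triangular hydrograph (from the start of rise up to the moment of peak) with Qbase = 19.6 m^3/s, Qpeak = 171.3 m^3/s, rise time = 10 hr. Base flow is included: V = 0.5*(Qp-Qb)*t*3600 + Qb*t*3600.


V = 0.5*(171.3 - 19.6)*10*3600 + 19.6*10*3600 = 3.4362e+06 m^3


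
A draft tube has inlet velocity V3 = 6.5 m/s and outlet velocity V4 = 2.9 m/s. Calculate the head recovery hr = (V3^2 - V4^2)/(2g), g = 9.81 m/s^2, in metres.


hr = (6.5^2 - 2.9^2) / (2*9.81) = 1.7248 m


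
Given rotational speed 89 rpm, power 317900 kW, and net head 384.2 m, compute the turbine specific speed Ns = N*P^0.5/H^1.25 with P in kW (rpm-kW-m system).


Ns = 89 * 317900^0.5 / 384.2^1.25 = 29.5011


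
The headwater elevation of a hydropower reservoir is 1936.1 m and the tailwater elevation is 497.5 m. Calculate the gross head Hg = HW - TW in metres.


Hg = 1936.1 - 497.5 = 1438.6000 m


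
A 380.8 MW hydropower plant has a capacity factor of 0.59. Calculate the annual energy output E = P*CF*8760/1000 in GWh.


E = 380.8 * 0.59 * 8760 / 1000 = 1968.1267 GWh


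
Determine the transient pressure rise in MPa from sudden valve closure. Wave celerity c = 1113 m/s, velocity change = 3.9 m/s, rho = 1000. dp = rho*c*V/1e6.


dp = 1000 * 1113 * 3.9 / 1e6 = 4.3407 MPa


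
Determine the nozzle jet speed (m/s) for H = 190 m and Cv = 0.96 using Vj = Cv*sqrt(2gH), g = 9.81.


Vj = 0.96 * sqrt(2*9.81*190) = 58.6135 m/s


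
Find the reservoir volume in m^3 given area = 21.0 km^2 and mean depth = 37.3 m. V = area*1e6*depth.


V = 21.0 * 1e6 * 37.3 = 7.8330e+08 m^3


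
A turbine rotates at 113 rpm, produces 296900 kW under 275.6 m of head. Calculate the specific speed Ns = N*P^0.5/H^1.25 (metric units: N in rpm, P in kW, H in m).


Ns = 113 * 296900^0.5 / 275.6^1.25 = 54.8321


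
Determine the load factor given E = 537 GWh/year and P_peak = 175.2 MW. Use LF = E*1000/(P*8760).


LF = 537 * 1000 / (175.2 * 8760) = 0.3499


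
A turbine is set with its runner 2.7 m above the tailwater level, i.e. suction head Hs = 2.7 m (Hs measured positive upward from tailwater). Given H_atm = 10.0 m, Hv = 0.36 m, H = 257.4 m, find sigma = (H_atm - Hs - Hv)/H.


sigma = (10.0 - 2.7 - 0.36) / 257.4 = 0.0270


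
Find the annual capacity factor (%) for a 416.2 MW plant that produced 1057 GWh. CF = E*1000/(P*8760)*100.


CF = 1057 * 1000 / (416.2 * 8760) * 100 = 28.9914 %


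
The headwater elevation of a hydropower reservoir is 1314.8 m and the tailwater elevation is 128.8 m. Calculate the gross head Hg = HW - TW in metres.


Hg = 1314.8 - 128.8 = 1186.0000 m


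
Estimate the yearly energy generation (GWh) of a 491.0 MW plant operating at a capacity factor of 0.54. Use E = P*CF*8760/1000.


E = 491.0 * 0.54 * 8760 / 1000 = 2322.6264 GWh


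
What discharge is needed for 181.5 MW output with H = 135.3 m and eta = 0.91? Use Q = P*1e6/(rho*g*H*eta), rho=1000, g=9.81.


Q = 181.5 * 1e6 / (1000 * 9.81 * 135.3 * 0.91) = 150.2687 m^3/s


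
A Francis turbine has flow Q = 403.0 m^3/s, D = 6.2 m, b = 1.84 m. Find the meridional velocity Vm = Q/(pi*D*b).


Vm = 403.0 / (pi * 6.2 * 1.84) = 11.2446 m/s


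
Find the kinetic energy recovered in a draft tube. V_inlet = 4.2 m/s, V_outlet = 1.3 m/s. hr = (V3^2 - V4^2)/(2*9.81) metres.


hr = (4.2^2 - 1.3^2) / (2*9.81) = 0.8129 m


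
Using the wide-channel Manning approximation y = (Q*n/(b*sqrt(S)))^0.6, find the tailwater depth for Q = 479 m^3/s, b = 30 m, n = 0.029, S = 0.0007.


y = (479 * 0.029 / (30 * 0.0007^0.5))^0.6 = 5.5698 m


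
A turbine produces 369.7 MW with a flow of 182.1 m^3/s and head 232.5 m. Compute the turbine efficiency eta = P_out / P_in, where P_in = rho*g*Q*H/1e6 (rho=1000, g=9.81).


P_in = 1000 * 9.81 * 182.1 * 232.5 / 1e6 = 415.3382 MW
eta = 369.7 / 415.3382 = 0.8901


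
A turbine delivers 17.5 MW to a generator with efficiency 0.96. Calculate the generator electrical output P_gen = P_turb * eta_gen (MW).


P_gen = 17.5 * 0.96 = 16.8000 MW


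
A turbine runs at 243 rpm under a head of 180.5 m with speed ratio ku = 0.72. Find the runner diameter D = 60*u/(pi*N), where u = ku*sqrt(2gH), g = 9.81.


u = 0.72 * sqrt(2*9.81*180.5) = 42.8470 m/s
D = 60 * 42.8470 / (pi * 243) = 3.3676 m


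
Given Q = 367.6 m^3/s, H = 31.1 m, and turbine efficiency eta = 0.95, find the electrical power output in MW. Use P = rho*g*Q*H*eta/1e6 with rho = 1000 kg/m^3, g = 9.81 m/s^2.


P = 1000 * 9.81 * 367.6 * 31.1 * 0.95 / 1e6 = 106.5439 MW


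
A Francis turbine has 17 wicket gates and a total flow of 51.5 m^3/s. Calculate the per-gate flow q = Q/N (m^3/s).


q = 51.5 / 17 = 3.0294 m^3/s


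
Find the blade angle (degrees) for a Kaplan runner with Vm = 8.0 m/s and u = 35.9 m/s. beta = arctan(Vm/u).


beta = arctan(8.0 / 35.9) = 12.5626 degrees


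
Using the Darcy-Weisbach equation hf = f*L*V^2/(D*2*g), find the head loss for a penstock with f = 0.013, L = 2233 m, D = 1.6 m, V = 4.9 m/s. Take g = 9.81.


hf = 0.013 * 2233 * 4.9^2 / (1.6 * 2 * 9.81) = 22.2027 m


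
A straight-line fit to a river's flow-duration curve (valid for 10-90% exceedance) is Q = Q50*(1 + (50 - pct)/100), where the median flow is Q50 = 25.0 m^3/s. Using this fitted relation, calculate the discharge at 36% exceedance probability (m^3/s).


Q = 25.0 * (1 + (50 - 36)/100) = 28.5000 m^3/s


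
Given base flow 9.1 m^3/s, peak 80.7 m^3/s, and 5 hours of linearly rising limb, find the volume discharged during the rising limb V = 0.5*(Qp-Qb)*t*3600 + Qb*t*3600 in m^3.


V = 0.5*(80.7 - 9.1)*5*3600 + 9.1*5*3600 = 808200.0000 m^3


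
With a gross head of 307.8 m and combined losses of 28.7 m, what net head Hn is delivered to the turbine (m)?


Hn = 307.8 - 28.7 = 279.1000 m


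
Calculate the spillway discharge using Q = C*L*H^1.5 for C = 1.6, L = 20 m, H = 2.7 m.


Q = 1.6 * 20 * 2.7^1.5 = 141.9697 m^3/s


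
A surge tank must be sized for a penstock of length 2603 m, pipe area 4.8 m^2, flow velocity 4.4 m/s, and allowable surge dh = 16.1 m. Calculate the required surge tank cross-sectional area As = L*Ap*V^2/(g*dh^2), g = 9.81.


As = 2603 * 4.8 * 4.4^2 / (9.81 * 16.1^2) = 95.1262 m^2


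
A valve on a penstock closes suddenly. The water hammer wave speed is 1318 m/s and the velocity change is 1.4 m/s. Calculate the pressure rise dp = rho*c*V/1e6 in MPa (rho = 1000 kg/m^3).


dp = 1000 * 1318 * 1.4 / 1e6 = 1.8452 MPa


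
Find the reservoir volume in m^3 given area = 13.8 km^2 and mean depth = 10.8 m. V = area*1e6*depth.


V = 13.8 * 1e6 * 10.8 = 1.4904e+08 m^3


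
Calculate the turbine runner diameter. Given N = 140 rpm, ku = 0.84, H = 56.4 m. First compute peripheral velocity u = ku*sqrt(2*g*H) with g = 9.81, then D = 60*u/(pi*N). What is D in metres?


u = 0.84 * sqrt(2*9.81*56.4) = 27.9427 m/s
D = 60 * 27.9427 / (pi * 140) = 3.8119 m


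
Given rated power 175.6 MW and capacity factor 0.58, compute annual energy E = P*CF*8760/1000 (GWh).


E = 175.6 * 0.58 * 8760 / 1000 = 892.1885 GWh


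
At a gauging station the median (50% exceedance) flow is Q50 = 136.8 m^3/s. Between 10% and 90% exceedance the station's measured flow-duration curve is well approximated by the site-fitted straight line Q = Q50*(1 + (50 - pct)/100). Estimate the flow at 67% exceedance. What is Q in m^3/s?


Q = 136.8 * (1 + (50 - 67)/100) = 113.5440 m^3/s


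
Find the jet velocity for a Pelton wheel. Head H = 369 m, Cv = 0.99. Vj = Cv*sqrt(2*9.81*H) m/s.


Vj = 0.99 * sqrt(2*9.81*369) = 84.2360 m/s


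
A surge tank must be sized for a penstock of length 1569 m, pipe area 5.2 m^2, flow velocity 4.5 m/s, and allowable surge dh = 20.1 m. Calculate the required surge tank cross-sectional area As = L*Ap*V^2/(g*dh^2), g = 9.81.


As = 1569 * 5.2 * 4.5^2 / (9.81 * 20.1^2) = 41.6860 m^2


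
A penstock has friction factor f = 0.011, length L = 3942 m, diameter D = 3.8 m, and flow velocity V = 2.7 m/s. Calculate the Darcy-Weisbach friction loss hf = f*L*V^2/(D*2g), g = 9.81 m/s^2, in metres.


hf = 0.011 * 3942 * 2.7^2 / (3.8 * 2 * 9.81) = 4.2399 m


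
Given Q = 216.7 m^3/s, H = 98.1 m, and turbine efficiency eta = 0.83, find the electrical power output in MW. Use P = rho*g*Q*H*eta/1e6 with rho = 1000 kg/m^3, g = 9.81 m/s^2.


P = 1000 * 9.81 * 216.7 * 98.1 * 0.83 / 1e6 = 173.0912 MW


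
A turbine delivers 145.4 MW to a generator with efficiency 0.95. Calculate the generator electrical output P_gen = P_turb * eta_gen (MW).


P_gen = 145.4 * 0.95 = 138.1300 MW


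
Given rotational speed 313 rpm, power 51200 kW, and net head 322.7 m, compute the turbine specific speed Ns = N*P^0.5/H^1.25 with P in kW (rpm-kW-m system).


Ns = 313 * 51200^0.5 / 322.7^1.25 = 51.7822


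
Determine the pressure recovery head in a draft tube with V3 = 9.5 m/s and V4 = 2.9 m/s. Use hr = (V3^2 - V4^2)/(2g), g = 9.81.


hr = (9.5^2 - 2.9^2) / (2*9.81) = 4.1713 m


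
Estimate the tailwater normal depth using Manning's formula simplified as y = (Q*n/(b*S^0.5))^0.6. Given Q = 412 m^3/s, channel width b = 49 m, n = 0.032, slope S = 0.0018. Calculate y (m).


y = (412 * 0.032 / (49 * 0.0018^0.5))^0.6 = 3.0292 m


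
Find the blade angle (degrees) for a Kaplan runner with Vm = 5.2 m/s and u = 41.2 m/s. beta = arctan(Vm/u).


beta = arctan(5.2 / 41.2) = 7.1935 degrees


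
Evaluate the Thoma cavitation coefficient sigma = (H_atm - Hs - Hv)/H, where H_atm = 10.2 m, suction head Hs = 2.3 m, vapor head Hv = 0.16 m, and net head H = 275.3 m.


sigma = (10.2 - 2.3 - 0.16) / 275.3 = 0.0281


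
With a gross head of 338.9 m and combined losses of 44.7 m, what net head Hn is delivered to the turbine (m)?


Hn = 338.9 - 44.7 = 294.2000 m


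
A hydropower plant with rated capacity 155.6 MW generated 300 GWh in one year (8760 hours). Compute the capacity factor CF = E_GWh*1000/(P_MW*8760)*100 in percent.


CF = 300 * 1000 / (155.6 * 8760) * 100 = 22.0094 %


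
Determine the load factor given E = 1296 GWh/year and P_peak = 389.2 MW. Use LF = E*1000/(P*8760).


LF = 1296 * 1000 / (389.2 * 8760) = 0.3801


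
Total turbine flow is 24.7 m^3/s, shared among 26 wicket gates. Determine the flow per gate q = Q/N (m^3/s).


q = 24.7 / 26 = 0.9500 m^3/s


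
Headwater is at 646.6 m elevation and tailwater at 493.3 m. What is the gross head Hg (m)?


Hg = 646.6 - 493.3 = 153.3000 m


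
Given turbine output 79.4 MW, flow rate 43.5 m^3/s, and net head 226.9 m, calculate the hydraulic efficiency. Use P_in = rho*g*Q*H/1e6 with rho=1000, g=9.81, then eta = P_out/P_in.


P_in = 1000 * 9.81 * 43.5 * 226.9 / 1e6 = 96.8262 MW
eta = 79.4 / 96.8262 = 0.8200


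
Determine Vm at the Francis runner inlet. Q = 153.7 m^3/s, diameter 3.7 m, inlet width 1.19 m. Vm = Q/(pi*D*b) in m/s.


Vm = 153.7 / (pi * 3.7 * 1.19) = 11.1116 m/s


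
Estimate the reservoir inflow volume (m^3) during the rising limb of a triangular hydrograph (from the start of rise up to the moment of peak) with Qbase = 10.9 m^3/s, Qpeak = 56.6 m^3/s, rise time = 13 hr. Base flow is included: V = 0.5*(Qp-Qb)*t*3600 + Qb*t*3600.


V = 0.5*(56.6 - 10.9)*13*3600 + 10.9*13*3600 = 1.5795e+06 m^3


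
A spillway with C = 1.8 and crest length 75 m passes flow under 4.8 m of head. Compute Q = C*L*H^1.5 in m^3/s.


Q = 1.8 * 75 * 4.8^1.5 = 1419.6969 m^3/s


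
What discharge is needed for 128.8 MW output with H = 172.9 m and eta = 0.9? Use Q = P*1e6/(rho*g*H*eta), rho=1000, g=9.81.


Q = 128.8 * 1e6 / (1000 * 9.81 * 172.9 * 0.9) = 84.3741 m^3/s


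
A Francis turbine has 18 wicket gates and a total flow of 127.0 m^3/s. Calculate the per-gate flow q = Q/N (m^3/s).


q = 127.0 / 18 = 7.0556 m^3/s


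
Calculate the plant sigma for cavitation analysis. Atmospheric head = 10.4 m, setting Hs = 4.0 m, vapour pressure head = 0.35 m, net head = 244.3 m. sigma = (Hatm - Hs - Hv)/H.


sigma = (10.4 - 4.0 - 0.35) / 244.3 = 0.0248


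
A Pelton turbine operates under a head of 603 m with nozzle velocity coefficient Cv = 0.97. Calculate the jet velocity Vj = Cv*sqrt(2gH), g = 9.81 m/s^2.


Vj = 0.97 * sqrt(2*9.81*603) = 105.5067 m/s


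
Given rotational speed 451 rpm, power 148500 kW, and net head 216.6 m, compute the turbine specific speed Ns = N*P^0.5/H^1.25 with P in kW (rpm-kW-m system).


Ns = 451 * 148500^0.5 / 216.6^1.25 = 209.1543


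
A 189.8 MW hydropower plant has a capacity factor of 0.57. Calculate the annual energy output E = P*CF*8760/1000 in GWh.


E = 189.8 * 0.57 * 8760 / 1000 = 947.7094 GWh


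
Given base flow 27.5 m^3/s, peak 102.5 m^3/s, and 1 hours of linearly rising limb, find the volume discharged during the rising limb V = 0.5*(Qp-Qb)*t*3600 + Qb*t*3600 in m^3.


V = 0.5*(102.5 - 27.5)*1*3600 + 27.5*1*3600 = 234000.0000 m^3


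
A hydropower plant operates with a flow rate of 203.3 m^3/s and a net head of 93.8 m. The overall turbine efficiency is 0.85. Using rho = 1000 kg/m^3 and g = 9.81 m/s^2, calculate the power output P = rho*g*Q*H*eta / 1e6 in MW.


P = 1000 * 9.81 * 203.3 * 93.8 * 0.85 / 1e6 = 159.0114 MW


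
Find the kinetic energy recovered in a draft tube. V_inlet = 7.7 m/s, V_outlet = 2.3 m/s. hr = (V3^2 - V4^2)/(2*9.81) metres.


hr = (7.7^2 - 2.3^2) / (2*9.81) = 2.7523 m


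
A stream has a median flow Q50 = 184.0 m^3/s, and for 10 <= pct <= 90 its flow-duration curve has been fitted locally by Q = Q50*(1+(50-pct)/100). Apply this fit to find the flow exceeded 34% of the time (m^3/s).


Q = 184.0 * (1 + (50 - 34)/100) = 213.4400 m^3/s


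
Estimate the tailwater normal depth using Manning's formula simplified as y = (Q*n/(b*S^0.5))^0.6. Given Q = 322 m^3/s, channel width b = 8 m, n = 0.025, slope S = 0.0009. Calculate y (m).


y = (322 * 0.025 / (8 * 0.0009^0.5))^0.6 = 8.2291 m


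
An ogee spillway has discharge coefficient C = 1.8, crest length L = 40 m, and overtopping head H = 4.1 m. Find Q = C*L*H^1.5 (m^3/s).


Q = 1.8 * 40 * 4.1^1.5 = 597.7344 m^3/s


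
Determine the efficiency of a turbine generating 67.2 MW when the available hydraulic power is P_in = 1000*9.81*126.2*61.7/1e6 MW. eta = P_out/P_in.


P_in = 1000 * 9.81 * 126.2 * 61.7 / 1e6 = 76.3860 MW
eta = 67.2 / 76.3860 = 0.8797


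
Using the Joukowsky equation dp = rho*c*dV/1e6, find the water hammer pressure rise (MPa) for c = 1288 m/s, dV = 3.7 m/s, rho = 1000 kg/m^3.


dp = 1000 * 1288 * 3.7 / 1e6 = 4.7656 MPa


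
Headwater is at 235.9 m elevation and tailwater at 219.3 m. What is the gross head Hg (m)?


Hg = 235.9 - 219.3 = 16.6000 m


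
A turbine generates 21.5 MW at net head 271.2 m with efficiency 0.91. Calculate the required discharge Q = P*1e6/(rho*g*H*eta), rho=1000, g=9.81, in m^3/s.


Q = 21.5 * 1e6 / (1000 * 9.81 * 271.2 * 0.91) = 8.8805 m^3/s


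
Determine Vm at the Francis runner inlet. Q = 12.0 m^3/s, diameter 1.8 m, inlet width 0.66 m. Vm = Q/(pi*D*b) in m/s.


Vm = 12.0 / (pi * 1.8 * 0.66) = 3.2153 m/s


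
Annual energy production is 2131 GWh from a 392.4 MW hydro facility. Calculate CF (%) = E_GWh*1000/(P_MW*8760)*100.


CF = 2131 * 1000 / (392.4 * 8760) * 100 = 61.9941 %


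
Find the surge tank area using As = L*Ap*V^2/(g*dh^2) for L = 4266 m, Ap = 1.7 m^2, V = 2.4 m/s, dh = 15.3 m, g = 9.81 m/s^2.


As = 4266 * 1.7 * 2.4^2 / (9.81 * 15.3^2) = 18.1903 m^2


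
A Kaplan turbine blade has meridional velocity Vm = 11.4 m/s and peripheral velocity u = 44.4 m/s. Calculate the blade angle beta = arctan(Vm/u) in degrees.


beta = arctan(11.4 / 44.4) = 14.4000 degrees


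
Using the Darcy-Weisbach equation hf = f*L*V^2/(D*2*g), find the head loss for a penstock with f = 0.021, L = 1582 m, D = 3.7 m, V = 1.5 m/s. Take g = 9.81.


hf = 0.021 * 1582 * 1.5^2 / (3.7 * 2 * 9.81) = 1.0297 m


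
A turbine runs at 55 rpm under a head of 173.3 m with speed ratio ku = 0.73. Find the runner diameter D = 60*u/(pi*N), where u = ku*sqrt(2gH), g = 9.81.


u = 0.73 * sqrt(2*9.81*173.3) = 42.5669 m/s
D = 60 * 42.5669 / (pi * 55) = 14.7812 m


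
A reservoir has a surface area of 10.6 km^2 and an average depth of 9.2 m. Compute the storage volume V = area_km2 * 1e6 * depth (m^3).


V = 10.6 * 1e6 * 9.2 = 9.7520e+07 m^3


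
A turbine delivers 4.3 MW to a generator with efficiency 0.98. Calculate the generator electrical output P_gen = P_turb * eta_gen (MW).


P_gen = 4.3 * 0.98 = 4.2140 MW


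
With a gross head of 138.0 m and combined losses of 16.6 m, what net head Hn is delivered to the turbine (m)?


Hn = 138.0 - 16.6 = 121.4000 m


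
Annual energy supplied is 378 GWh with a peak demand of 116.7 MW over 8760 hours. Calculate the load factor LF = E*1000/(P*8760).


LF = 378 * 1000 / (116.7 * 8760) = 0.3698


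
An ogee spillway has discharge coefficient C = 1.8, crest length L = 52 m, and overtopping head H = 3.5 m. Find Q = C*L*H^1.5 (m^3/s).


Q = 1.8 * 52 * 3.5^1.5 = 612.8835 m^3/s


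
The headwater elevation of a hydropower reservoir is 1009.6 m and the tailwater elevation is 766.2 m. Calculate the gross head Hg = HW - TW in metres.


Hg = 1009.6 - 766.2 = 243.4000 m


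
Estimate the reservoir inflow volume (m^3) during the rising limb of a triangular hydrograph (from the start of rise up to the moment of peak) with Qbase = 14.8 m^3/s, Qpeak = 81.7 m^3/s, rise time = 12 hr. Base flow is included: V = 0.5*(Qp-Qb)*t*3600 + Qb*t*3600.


V = 0.5*(81.7 - 14.8)*12*3600 + 14.8*12*3600 = 2.0844e+06 m^3


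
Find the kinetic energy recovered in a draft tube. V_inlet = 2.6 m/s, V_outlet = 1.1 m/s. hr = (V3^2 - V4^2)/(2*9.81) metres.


hr = (2.6^2 - 1.1^2) / (2*9.81) = 0.2829 m


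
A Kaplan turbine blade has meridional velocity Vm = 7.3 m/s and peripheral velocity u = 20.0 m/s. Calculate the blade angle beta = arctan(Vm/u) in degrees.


beta = arctan(7.3 / 20.0) = 20.0521 degrees


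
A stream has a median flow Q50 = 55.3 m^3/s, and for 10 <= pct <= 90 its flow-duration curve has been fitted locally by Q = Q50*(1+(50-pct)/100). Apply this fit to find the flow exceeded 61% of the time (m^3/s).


Q = 55.3 * (1 + (50 - 61)/100) = 49.2170 m^3/s


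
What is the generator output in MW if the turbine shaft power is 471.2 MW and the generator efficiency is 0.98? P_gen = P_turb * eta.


P_gen = 471.2 * 0.98 = 461.7760 MW


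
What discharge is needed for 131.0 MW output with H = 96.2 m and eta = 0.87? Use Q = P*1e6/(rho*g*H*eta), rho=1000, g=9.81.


Q = 131.0 * 1e6 / (1000 * 9.81 * 96.2 * 0.87) = 159.5541 m^3/s


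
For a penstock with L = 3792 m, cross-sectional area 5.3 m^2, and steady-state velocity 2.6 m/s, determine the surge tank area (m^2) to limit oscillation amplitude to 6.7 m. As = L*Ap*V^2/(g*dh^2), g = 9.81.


As = 3792 * 5.3 * 2.6^2 / (9.81 * 6.7^2) = 308.5122 m^2


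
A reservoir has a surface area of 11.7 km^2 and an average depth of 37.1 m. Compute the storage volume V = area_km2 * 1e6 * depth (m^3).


V = 11.7 * 1e6 * 37.1 = 4.3407e+08 m^3


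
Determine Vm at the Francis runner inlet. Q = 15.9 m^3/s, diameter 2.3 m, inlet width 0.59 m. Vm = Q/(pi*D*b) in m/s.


Vm = 15.9 / (pi * 2.3 * 0.59) = 3.7296 m/s


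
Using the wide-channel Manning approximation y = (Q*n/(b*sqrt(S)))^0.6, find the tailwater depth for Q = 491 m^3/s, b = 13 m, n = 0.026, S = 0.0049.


y = (491 * 0.026 / (13 * 0.0049^0.5))^0.6 = 4.8776 m


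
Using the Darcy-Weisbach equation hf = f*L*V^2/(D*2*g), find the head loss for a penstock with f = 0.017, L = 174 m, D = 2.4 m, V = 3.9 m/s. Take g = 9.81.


hf = 0.017 * 174 * 3.9^2 / (2.4 * 2 * 9.81) = 0.9555 m


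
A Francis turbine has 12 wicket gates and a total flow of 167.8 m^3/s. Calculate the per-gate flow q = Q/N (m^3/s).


q = 167.8 / 12 = 13.9833 m^3/s


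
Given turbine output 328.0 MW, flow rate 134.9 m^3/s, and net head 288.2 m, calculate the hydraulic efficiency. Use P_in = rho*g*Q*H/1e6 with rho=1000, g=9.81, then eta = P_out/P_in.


P_in = 1000 * 9.81 * 134.9 * 288.2 / 1e6 = 381.3949 MW
eta = 328.0 / 381.3949 = 0.8600


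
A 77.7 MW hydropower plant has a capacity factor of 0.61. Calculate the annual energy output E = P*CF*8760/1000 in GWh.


E = 77.7 * 0.61 * 8760 / 1000 = 415.1977 GWh


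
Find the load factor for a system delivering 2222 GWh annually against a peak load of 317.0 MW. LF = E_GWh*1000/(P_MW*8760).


LF = 2222 * 1000 / (317.0 * 8760) = 0.8002


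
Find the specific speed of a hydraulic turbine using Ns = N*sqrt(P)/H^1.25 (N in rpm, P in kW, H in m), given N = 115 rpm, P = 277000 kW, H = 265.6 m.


Ns = 115 * 277000^0.5 / 265.6^1.25 = 56.4485


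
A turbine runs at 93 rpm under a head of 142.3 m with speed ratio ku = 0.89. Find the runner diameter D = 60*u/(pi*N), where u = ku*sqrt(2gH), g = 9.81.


u = 0.89 * sqrt(2*9.81*142.3) = 47.0264 m/s
D = 60 * 47.0264 / (pi * 93) = 9.6574 m


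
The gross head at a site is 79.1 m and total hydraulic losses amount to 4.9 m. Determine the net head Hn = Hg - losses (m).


Hn = 79.1 - 4.9 = 74.2000 m


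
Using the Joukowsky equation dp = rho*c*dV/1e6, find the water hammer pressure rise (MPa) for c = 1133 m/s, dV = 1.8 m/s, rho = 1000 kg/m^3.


dp = 1000 * 1133 * 1.8 / 1e6 = 2.0394 MPa


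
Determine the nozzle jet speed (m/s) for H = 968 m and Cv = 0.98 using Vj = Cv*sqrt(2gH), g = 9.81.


Vj = 0.98 * sqrt(2*9.81*968) = 135.0558 m/s


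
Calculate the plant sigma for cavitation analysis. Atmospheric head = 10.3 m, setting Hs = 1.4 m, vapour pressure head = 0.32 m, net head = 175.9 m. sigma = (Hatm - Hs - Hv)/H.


sigma = (10.3 - 1.4 - 0.32) / 175.9 = 0.0488


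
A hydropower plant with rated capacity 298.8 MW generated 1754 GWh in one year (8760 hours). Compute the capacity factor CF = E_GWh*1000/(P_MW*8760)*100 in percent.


CF = 1754 * 1000 / (298.8 * 8760) * 100 = 67.0108 %


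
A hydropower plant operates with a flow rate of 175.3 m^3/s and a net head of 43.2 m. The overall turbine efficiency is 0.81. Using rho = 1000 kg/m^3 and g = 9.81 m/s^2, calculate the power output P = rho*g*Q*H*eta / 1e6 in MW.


P = 1000 * 9.81 * 175.3 * 43.2 * 0.81 / 1e6 = 60.1755 MW


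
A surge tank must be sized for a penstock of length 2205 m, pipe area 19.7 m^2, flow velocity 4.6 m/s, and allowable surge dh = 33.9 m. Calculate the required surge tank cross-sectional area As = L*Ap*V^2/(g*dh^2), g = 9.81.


As = 2205 * 19.7 * 4.6^2 / (9.81 * 33.9^2) = 81.5309 m^2


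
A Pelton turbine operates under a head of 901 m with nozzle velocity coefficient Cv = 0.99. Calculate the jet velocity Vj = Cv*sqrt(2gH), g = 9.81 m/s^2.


Vj = 0.99 * sqrt(2*9.81*901) = 131.6276 m/s


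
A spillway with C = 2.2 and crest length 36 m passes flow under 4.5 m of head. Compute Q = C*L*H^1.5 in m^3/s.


Q = 2.2 * 36 * 4.5^1.5 = 756.0386 m^3/s


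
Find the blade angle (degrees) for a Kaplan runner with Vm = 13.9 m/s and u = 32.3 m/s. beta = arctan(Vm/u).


beta = arctan(13.9 / 32.3) = 23.2842 degrees


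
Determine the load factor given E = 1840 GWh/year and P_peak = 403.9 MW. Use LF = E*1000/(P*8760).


LF = 1840 * 1000 / (403.9 * 8760) = 0.5200


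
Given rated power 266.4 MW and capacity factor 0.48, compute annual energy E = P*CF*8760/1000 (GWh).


E = 266.4 * 0.48 * 8760 / 1000 = 1120.1587 GWh


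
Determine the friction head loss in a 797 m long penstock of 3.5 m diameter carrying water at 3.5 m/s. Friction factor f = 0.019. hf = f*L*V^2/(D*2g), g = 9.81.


hf = 0.019 * 797 * 3.5^2 / (3.5 * 2 * 9.81) = 2.7014 m


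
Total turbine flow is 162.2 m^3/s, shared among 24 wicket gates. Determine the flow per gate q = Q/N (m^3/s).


q = 162.2 / 24 = 6.7583 m^3/s


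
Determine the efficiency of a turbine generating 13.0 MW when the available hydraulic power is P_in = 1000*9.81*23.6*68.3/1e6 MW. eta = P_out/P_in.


P_in = 1000 * 9.81 * 23.6 * 68.3 / 1e6 = 15.8125 MW
eta = 13.0 / 15.8125 = 0.8221


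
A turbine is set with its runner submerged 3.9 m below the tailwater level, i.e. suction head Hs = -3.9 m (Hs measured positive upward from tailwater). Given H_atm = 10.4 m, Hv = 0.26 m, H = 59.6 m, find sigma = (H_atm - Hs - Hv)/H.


sigma = (10.4 - (-3.9) - 0.26) / 59.6 = 0.2356


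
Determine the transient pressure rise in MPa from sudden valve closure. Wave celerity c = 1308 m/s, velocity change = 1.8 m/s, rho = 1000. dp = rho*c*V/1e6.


dp = 1000 * 1308 * 1.8 / 1e6 = 2.3544 MPa


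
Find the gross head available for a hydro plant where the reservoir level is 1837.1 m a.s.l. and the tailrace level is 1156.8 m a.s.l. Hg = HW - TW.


Hg = 1837.1 - 1156.8 = 680.3000 m


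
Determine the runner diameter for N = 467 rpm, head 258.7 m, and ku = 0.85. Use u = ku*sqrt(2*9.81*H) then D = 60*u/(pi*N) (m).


u = 0.85 * sqrt(2*9.81*258.7) = 60.5573 m/s
D = 60 * 60.5573 / (pi * 467) = 2.4766 m


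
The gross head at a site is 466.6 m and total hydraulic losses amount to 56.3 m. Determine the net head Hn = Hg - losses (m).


Hn = 466.6 - 56.3 = 410.3000 m


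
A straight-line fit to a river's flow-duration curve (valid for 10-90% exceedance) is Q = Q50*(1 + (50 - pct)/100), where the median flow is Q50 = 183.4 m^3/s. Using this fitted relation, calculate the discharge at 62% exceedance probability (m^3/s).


Q = 183.4 * (1 + (50 - 62)/100) = 161.3920 m^3/s


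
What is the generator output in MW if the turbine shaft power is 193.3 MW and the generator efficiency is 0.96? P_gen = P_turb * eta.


P_gen = 193.3 * 0.96 = 185.5680 MW


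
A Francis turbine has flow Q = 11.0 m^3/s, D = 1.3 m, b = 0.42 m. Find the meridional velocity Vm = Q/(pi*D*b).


Vm = 11.0 / (pi * 1.3 * 0.42) = 6.4128 m/s


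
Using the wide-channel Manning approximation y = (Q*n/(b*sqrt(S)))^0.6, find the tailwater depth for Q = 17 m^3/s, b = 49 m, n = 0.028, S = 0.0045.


y = (17 * 0.028 / (49 * 0.0045^0.5))^0.6 = 0.3137 m


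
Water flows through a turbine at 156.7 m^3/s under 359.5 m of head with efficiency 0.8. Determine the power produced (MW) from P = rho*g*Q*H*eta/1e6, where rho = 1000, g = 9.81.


P = 1000 * 9.81 * 156.7 * 359.5 * 0.8 / 1e6 = 442.1065 MW


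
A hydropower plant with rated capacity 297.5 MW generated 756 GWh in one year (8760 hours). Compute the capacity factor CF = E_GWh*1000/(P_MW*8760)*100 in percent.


CF = 756 * 1000 / (297.5 * 8760) * 100 = 29.0089 %


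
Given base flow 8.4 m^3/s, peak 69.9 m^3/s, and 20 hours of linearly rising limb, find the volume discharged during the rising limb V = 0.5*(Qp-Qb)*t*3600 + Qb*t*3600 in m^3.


V = 0.5*(69.9 - 8.4)*20*3600 + 8.4*20*3600 = 2.8188e+06 m^3


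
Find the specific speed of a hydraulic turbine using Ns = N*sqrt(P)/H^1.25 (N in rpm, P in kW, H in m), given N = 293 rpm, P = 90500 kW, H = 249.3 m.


Ns = 293 * 90500^0.5 / 249.3^1.25 = 88.9793


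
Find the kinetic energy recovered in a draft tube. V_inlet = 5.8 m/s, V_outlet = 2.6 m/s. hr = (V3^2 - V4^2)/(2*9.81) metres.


hr = (5.8^2 - 2.6^2) / (2*9.81) = 1.3700 m


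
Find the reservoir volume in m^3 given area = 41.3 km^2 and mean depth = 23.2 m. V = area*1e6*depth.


V = 41.3 * 1e6 * 23.2 = 9.5816e+08 m^3


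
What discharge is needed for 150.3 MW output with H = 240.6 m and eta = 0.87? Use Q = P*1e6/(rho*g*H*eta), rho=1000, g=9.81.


Q = 150.3 * 1e6 / (1000 * 9.81 * 240.6 * 0.87) = 73.1939 m^3/s


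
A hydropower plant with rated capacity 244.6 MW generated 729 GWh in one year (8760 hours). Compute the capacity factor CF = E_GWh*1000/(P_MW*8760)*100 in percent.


CF = 729 * 1000 / (244.6 * 8760) * 100 = 34.0226 %


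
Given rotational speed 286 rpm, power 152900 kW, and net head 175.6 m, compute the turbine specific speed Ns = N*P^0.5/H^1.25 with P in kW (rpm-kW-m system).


Ns = 286 * 152900^0.5 / 175.6^1.25 = 174.9501


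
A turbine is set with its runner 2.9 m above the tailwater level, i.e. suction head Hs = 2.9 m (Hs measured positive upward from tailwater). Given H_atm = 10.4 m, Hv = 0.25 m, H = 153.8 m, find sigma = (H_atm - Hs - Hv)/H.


sigma = (10.4 - 2.9 - 0.25) / 153.8 = 0.0471


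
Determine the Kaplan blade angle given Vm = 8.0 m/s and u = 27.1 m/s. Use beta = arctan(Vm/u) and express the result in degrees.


beta = arctan(8.0 / 27.1) = 16.4468 degrees


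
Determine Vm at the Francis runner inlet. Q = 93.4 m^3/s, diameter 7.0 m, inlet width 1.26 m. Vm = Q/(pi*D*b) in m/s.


Vm = 93.4 / (pi * 7.0 * 1.26) = 3.3708 m/s


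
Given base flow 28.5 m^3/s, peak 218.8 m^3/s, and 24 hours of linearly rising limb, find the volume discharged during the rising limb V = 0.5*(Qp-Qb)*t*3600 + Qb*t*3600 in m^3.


V = 0.5*(218.8 - 28.5)*24*3600 + 28.5*24*3600 = 1.0683e+07 m^3


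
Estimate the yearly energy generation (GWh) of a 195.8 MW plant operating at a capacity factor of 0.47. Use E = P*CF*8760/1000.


E = 195.8 * 0.47 * 8760 / 1000 = 806.1478 GWh


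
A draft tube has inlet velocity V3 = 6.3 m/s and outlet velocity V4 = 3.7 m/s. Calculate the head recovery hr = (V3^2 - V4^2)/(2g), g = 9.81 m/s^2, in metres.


hr = (6.3^2 - 3.7^2) / (2*9.81) = 1.3252 m


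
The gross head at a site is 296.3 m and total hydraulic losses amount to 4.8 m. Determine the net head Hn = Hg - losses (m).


Hn = 296.3 - 4.8 = 291.5000 m


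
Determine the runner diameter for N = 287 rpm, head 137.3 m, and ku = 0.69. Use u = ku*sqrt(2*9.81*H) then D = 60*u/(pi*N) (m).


u = 0.69 * sqrt(2*9.81*137.3) = 35.8124 m/s
D = 60 * 35.8124 / (pi * 287) = 2.3832 m


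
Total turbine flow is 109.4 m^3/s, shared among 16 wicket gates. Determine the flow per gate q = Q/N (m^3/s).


q = 109.4 / 16 = 6.8375 m^3/s


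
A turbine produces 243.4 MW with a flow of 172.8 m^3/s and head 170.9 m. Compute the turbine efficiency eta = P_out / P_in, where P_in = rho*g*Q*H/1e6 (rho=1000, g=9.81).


P_in = 1000 * 9.81 * 172.8 * 170.9 / 1e6 = 289.7042 MW
eta = 243.4 / 289.7042 = 0.8402


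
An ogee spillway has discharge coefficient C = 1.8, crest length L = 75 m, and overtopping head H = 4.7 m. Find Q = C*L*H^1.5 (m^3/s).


Q = 1.8 * 75 * 4.7^1.5 = 1375.5632 m^3/s


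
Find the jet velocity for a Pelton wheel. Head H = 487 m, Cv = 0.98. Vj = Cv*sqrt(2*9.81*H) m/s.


Vj = 0.98 * sqrt(2*9.81*487) = 95.7944 m/s


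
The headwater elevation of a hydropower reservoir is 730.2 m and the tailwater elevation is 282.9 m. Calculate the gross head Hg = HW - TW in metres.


Hg = 730.2 - 282.9 = 447.3000 m


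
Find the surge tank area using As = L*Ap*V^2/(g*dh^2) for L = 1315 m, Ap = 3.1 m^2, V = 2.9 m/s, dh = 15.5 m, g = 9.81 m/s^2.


As = 1315 * 3.1 * 2.9^2 / (9.81 * 15.5^2) = 14.5462 m^2


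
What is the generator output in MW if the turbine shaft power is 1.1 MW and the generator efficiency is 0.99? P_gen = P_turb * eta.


P_gen = 1.1 * 0.99 = 1.0890 MW


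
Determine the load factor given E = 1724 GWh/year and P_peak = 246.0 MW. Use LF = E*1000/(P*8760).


LF = 1724 * 1000 / (246.0 * 8760) = 0.8000


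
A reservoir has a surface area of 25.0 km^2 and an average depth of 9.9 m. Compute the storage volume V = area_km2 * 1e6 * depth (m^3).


V = 25.0 * 1e6 * 9.9 = 2.4750e+08 m^3


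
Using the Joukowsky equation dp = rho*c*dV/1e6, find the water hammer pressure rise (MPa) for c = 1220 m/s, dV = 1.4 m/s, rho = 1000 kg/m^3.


dp = 1000 * 1220 * 1.4 / 1e6 = 1.7080 MPa


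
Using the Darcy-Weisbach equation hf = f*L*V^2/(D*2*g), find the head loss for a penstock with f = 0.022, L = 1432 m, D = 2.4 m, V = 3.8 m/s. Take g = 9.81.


hf = 0.022 * 1432 * 3.8^2 / (2.4 * 2 * 9.81) = 9.6610 m


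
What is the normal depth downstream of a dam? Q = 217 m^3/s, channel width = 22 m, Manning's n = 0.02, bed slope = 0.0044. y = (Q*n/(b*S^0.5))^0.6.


y = (217 * 0.02 / (22 * 0.0044^0.5))^0.6 = 1.9231 m


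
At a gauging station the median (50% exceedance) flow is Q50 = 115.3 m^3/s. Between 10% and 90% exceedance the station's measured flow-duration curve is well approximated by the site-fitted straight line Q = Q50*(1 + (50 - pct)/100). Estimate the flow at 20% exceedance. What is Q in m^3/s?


Q = 115.3 * (1 + (50 - 20)/100) = 149.8900 m^3/s


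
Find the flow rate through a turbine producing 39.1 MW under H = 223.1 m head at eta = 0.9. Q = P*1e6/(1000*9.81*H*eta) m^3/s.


Q = 39.1 * 1e6 / (1000 * 9.81 * 223.1 * 0.9) = 19.8502 m^3/s


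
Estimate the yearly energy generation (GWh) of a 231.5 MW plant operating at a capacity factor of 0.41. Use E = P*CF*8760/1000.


E = 231.5 * 0.41 * 8760 / 1000 = 831.4554 GWh


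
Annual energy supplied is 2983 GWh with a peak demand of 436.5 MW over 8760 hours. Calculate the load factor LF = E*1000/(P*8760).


LF = 2983 * 1000 / (436.5 * 8760) = 0.7801


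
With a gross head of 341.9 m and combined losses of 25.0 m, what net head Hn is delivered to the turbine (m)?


Hn = 341.9 - 25.0 = 316.9000 m


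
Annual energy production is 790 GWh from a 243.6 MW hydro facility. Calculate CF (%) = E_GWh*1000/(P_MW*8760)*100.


CF = 790 * 1000 / (243.6 * 8760) * 100 = 37.0208 %


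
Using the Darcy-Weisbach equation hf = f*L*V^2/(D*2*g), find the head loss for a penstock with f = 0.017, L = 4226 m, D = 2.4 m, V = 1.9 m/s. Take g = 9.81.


hf = 0.017 * 4226 * 1.9^2 / (2.4 * 2 * 9.81) = 5.5078 m


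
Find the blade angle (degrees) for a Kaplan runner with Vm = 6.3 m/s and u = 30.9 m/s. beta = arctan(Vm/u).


beta = arctan(6.3 / 30.9) = 11.5237 degrees


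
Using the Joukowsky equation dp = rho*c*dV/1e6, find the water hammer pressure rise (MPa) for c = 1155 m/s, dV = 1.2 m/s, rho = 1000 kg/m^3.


dp = 1000 * 1155 * 1.2 / 1e6 = 1.3860 MPa


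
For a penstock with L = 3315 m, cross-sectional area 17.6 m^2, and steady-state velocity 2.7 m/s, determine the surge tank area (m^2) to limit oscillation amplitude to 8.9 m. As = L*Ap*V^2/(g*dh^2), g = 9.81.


As = 3315 * 17.6 * 2.7^2 / (9.81 * 8.9^2) = 547.3621 m^2


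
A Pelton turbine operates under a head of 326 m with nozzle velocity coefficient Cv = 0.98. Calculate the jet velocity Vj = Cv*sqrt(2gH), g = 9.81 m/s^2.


Vj = 0.98 * sqrt(2*9.81*326) = 78.3762 m/s


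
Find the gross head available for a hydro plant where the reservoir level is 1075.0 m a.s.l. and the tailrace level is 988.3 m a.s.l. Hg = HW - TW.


Hg = 1075.0 - 988.3 = 86.7000 m


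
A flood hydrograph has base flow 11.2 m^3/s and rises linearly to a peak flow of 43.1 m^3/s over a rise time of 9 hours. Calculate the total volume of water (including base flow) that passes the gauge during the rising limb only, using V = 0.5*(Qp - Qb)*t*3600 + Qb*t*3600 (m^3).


V = 0.5*(43.1 - 11.2)*9*3600 + 11.2*9*3600 = 879660.0000 m^3


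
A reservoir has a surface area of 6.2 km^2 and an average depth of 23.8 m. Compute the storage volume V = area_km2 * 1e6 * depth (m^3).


V = 6.2 * 1e6 * 23.8 = 1.4756e+08 m^3


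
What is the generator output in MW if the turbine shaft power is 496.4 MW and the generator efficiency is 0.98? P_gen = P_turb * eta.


P_gen = 496.4 * 0.98 = 486.4720 MW


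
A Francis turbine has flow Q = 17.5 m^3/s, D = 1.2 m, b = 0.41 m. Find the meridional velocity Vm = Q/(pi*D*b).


Vm = 17.5 / (pi * 1.2 * 0.41) = 11.3220 m/s


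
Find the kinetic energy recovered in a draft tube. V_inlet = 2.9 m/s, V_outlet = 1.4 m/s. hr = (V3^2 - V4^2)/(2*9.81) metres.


hr = (2.9^2 - 1.4^2) / (2*9.81) = 0.3287 m


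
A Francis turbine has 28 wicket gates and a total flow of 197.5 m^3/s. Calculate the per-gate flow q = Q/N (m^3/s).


q = 197.5 / 28 = 7.0536 m^3/s


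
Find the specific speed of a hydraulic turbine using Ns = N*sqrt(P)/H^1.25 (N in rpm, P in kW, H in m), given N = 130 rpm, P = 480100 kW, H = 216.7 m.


Ns = 130 * 480100^0.5 / 216.7^1.25 = 108.3392


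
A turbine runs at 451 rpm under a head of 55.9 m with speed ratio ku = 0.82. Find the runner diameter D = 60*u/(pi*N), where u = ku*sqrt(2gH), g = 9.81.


u = 0.82 * sqrt(2*9.81*55.9) = 27.1562 m/s
D = 60 * 27.1562 / (pi * 451) = 1.1500 m


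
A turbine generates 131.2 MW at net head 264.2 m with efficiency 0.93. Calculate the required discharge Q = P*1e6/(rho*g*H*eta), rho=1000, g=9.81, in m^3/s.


Q = 131.2 * 1e6 / (1000 * 9.81 * 264.2 * 0.93) = 54.4313 m^3/s


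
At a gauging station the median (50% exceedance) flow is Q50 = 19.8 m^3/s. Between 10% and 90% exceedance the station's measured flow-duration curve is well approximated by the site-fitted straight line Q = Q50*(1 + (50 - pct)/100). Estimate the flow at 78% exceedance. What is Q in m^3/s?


Q = 19.8 * (1 + (50 - 78)/100) = 14.2560 m^3/s


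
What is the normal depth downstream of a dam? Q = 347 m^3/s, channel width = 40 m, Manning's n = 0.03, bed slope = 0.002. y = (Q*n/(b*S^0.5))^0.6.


y = (347 * 0.03 / (40 * 0.002^0.5))^0.6 = 2.8769 m


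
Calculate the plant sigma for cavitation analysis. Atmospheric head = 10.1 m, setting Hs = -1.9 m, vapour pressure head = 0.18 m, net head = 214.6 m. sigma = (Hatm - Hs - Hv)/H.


sigma = (10.1 - (-1.9) - 0.18) / 214.6 = 0.0551


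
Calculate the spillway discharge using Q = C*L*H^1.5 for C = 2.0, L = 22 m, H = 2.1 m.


Q = 2.0 * 22 * 2.1^1.5 = 133.9003 m^3/s


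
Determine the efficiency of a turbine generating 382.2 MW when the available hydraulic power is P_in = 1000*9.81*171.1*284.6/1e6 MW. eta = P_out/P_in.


P_in = 1000 * 9.81 * 171.1 * 284.6 / 1e6 = 477.6985 MW
eta = 382.2 / 477.6985 = 0.8001


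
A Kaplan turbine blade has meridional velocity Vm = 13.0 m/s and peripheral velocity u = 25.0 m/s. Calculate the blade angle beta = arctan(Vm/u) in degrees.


beta = arctan(13.0 / 25.0) = 27.4744 degrees
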